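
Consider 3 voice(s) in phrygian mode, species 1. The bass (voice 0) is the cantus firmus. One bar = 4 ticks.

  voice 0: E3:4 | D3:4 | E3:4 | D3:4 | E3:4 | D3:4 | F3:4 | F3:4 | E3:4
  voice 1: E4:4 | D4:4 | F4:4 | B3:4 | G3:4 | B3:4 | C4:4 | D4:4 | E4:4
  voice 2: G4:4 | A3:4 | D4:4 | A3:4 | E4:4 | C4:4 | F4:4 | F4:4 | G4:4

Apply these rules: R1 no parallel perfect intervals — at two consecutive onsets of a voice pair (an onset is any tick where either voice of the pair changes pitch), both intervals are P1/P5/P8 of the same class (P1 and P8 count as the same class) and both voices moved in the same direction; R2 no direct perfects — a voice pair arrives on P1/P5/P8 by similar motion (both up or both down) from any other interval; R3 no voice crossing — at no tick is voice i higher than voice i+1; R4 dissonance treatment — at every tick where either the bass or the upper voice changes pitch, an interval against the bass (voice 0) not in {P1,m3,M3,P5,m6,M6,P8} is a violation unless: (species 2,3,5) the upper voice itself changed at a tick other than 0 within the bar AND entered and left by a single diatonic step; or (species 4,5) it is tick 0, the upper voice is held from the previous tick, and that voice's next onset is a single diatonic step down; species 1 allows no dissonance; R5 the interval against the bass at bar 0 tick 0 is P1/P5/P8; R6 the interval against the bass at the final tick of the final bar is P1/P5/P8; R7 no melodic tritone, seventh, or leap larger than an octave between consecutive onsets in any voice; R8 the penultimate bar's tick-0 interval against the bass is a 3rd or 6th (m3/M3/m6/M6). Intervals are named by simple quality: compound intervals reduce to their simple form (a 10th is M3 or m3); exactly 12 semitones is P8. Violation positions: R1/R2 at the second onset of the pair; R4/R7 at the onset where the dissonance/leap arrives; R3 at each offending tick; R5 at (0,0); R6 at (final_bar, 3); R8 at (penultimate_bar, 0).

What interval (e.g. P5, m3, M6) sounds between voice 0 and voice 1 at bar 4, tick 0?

voice 0=E3 voice 1=G3 -> m3

m3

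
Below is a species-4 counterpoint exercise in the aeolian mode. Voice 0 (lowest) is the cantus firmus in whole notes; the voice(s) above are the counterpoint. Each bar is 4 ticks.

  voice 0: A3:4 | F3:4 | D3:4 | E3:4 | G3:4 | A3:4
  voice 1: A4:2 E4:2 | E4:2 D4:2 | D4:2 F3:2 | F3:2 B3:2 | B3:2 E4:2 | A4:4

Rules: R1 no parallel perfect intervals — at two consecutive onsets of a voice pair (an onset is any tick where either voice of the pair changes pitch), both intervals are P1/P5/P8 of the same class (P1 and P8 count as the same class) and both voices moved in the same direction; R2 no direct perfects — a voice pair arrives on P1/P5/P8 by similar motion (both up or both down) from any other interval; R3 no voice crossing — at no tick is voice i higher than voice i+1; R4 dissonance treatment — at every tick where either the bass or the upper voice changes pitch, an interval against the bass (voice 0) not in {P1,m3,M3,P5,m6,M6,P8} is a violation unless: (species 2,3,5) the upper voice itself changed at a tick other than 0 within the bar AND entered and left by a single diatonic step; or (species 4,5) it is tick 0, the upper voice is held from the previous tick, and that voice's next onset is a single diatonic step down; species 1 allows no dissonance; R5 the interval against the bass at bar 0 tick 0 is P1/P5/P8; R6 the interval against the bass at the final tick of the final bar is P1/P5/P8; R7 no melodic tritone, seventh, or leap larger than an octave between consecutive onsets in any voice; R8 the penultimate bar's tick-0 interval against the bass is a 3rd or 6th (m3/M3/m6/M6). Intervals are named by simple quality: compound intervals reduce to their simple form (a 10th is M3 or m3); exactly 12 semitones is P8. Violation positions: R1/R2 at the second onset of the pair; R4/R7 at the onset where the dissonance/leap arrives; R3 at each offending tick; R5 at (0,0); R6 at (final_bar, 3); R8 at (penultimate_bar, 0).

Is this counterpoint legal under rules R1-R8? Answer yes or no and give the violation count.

bar 0: v0=A3 v1=A4 (P8)
bar 1: v0=F3 v1=E4 (M7)
bar 2: v0=D3 v1=D4 (P8)
bar 3: v0=E3 v1=F3 (m2)
bar 4: v0=G3 v1=B3 (M3)
bar 5: v0=A3 v1=A4 (P8)
  R4 @ bar3.0: E3/F3 m2 untreated
  R7 @ bar3.2: F3->B3 leap 6st
  R2 @ bar5.0: G3/E4 M6 -> A3/A4 P8 similar

No (3 violations)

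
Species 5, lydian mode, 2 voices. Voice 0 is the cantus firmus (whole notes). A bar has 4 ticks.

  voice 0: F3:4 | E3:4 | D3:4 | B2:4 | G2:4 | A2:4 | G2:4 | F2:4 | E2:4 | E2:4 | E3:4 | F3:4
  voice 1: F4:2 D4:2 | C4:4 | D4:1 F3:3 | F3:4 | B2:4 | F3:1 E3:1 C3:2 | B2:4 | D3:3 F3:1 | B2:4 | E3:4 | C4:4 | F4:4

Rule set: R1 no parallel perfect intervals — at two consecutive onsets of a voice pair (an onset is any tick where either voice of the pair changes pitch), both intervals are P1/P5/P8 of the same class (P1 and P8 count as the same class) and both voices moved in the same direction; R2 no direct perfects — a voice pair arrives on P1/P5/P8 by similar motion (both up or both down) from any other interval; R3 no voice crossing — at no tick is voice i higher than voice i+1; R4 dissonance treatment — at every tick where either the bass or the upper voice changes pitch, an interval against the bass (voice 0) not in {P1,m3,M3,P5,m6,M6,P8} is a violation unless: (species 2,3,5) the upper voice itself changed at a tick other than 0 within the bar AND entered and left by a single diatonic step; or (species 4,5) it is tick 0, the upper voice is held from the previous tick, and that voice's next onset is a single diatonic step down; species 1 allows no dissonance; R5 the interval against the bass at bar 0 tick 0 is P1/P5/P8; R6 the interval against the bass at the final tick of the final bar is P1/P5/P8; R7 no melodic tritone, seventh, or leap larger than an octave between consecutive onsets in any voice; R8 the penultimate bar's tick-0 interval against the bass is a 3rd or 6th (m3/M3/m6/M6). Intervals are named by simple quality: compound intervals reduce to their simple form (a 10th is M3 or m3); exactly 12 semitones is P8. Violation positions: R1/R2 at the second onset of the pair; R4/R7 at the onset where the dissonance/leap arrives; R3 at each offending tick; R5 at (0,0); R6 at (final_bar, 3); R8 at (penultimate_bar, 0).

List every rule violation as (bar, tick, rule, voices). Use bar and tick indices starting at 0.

bar 0: v0=F3 v1=F4 downbeat P8
bar 1: v0=E3 v1=C4 downbeat m6
bar 2: v0=D3 v1=D4 downbeat P8
bar 3: v0=B2 v1=F3 downbeat TT
bar 4: v0=G2 v1=B2 downbeat M3
bar 5: v0=A2 v1=F3 downbeat m6
bar 6: v0=G2 v1=B2 downbeat M3
bar 7: v0=F2 v1=D3 downbeat M6
bar 8: v0=E2 v1=B2 downbeat P5
bar 9: v0=E2 v1=E3 downbeat P8
bar 10: v0=E3 v1=C4 downbeat m6
bar 11: v0=F3 v1=F4 downbeat P8
  -> R4 @ bar 3 tick 0 v(0, 1): B2/F3 TT untreated
  -> R7 @ bar 4 tick 0 v(1,): F3->B2 leap 6st
  -> R7 @ bar 5 tick 0 v(1,): B2->F3 leap 6st
  -> R2 @ bar 8 tick 0 v(0, 1): F2/F3 P8 -> E2/B2 P5 similar
  -> R7 @ bar 8 tick 0 v(1,): F3->B2 leap 6st
  -> R2 @ bar 11 tick 0 v(0, 1): E3/C4 m6 -> F3/F4 P8 similar

(3, 0, R4, (0, 1))
(4, 0, R7, (1,))
(5, 0, R7, (1,))
(8, 0, R2, (0, 1))
(8, 0, R7, (1,))
(11, 0, R2, (0, 1))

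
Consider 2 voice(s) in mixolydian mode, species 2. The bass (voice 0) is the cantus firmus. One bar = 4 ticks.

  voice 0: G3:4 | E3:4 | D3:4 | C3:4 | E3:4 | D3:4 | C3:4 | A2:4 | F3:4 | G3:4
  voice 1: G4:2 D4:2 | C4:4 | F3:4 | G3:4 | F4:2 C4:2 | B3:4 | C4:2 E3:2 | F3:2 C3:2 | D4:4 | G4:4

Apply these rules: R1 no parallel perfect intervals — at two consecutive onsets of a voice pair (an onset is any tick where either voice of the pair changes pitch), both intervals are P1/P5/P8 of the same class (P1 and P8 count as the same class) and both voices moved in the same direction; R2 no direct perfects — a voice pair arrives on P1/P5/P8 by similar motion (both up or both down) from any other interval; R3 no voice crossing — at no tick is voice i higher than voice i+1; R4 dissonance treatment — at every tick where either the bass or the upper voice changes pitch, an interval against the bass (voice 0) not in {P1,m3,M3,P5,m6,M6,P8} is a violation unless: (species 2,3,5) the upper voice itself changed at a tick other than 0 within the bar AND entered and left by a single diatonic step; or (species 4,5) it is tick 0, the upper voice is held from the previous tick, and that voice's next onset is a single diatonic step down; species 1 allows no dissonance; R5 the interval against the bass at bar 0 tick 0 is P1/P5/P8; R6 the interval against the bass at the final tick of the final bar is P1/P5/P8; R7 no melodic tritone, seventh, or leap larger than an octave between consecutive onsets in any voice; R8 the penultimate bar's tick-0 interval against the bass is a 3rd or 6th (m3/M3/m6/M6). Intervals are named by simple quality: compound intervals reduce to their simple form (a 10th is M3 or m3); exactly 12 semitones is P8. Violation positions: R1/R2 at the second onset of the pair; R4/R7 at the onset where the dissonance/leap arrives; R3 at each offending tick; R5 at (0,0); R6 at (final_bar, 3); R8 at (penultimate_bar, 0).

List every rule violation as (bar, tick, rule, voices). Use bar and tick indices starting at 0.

(4, 0, R4, (0, 1))
(4, 0, R7, (1,))
(8, 0, R7, (1,))
(9, 0, R2, (0, 1))

bar 0: v0=G3 v1=G4 downbeat P8
bar 1: v0=E3 v1=C4 downbeat m6
bar 2: v0=D3 v1=F3 downbeat m3
bar 3: v0=C3 v1=G3 downbeat P5
bar 4: v0=E3 v1=F4 downbeat m2
bar 5: v0=D3 v1=B3 downbeat M6
bar 6: v0=C3 v1=C4 downbeat P8
bar 7: v0=A2 v1=F3 downbeat m6
bar 8: v0=F3 v1=D4 downbeat M6
bar 9: v0=G3 v1=G4 downbeat P8
  -> R4 @ bar 4 tick 0 v(0, 1): E3/F4 m2 untreated
  -> R7 @ bar 4 tick 0 v(1,): G3->F4 leap 10st
  -> R7 @ bar 8 tick 0 v(1,): C3->D4 leap 14st
  -> R2 @ bar 9 tick 0 v(0, 1): F3/D4 M6 -> G3/G4 P8 similar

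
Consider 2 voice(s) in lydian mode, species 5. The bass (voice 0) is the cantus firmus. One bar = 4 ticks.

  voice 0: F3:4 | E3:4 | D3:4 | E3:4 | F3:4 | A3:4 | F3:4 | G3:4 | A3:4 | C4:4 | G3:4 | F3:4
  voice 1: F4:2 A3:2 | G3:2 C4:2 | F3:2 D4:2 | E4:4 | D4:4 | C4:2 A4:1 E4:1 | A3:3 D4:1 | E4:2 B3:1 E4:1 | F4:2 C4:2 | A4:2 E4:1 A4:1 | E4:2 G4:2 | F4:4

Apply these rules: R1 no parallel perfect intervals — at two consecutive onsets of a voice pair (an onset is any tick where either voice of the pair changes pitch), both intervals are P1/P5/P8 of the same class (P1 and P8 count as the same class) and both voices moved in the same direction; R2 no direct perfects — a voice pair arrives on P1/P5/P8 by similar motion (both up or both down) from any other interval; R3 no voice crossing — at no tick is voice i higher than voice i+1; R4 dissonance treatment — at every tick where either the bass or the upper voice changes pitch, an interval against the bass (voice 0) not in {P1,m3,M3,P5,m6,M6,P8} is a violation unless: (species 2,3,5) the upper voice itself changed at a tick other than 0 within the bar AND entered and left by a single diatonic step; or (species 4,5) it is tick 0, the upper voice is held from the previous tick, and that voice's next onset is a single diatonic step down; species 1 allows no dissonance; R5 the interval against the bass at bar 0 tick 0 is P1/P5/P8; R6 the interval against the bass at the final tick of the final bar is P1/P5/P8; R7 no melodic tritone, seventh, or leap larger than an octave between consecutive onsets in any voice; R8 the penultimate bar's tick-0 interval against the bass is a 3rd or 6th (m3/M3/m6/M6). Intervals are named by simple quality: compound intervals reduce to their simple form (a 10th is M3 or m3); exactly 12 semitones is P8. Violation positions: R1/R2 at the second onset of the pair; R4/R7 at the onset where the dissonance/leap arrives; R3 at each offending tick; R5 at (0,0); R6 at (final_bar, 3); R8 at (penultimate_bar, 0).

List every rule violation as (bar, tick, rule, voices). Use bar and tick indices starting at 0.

bar 0: v0=F3 v1=F4 downbeat P8
bar 1: v0=E3 v1=G3 downbeat m3
bar 2: v0=D3 v1=F3 downbeat m3
bar 3: v0=E3 v1=E4 downbeat P8
bar 4: v0=F3 v1=D4 downbeat M6
bar 5: v0=A3 v1=C4 downbeat m3
bar 6: v0=F3 v1=A3 downbeat M3
bar 7: v0=G3 v1=E4 downbeat M6
bar 8: v0=A3 v1=F4 downbeat m6
bar 9: v0=C4 v1=A4 downbeat M6
bar 10: v0=G3 v1=E4 downbeat M6
bar 11: v0=F3 v1=F4 downbeat P8
  -> R1 @ bar 3 tick 0 v(0, 1): D3/D4 P8 -> E3/E4 P8 similar
  -> R1 @ bar 11 tick 0 v(0, 1): G3/G4 P8 -> F3/F4 P8 similar

(3, 0, R1, (0, 1))
(11, 0, R1, (0, 1))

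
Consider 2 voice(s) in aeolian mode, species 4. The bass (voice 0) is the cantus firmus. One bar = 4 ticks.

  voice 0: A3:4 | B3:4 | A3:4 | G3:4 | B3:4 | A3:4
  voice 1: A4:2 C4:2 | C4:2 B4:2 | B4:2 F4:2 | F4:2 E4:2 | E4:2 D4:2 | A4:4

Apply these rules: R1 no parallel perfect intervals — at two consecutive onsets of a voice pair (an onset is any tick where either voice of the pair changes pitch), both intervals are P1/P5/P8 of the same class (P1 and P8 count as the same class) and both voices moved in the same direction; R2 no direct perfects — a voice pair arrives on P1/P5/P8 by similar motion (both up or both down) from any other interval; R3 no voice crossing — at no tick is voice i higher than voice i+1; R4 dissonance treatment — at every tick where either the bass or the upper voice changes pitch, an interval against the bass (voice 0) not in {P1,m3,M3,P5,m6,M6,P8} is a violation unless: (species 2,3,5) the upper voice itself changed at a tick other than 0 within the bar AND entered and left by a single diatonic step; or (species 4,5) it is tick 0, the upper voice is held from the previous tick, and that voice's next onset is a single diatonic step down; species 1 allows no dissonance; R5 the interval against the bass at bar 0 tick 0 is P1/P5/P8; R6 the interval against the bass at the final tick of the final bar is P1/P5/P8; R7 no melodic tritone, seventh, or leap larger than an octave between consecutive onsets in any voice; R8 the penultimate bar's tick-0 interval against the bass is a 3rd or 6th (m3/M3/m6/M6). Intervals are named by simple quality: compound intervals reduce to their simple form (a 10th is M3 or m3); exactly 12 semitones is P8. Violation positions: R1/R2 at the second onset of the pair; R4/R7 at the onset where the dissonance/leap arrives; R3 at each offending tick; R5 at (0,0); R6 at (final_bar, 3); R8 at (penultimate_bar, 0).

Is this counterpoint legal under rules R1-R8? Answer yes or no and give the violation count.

No (5 violations)

bar 0: v0=A3 v1=A4 (P8)
bar 1: v0=B3 v1=C4 (m2)
bar 2: v0=A3 v1=B4 (M2)
bar 3: v0=G3 v1=F4 (m7)
bar 4: v0=B3 v1=E4 (P4)
bar 5: v0=A3 v1=A4 (P8)
  R4 @ bar1.0: B3/C4 m2 untreated
  R7 @ bar1.2: C4->B4 leap 11st
  R4 @ bar2.0: A3/B4 M2 untreated
  R7 @ bar2.2: B4->F4 leap 6st
  R8 @ bar4.0: penult P4 not 3rd/6th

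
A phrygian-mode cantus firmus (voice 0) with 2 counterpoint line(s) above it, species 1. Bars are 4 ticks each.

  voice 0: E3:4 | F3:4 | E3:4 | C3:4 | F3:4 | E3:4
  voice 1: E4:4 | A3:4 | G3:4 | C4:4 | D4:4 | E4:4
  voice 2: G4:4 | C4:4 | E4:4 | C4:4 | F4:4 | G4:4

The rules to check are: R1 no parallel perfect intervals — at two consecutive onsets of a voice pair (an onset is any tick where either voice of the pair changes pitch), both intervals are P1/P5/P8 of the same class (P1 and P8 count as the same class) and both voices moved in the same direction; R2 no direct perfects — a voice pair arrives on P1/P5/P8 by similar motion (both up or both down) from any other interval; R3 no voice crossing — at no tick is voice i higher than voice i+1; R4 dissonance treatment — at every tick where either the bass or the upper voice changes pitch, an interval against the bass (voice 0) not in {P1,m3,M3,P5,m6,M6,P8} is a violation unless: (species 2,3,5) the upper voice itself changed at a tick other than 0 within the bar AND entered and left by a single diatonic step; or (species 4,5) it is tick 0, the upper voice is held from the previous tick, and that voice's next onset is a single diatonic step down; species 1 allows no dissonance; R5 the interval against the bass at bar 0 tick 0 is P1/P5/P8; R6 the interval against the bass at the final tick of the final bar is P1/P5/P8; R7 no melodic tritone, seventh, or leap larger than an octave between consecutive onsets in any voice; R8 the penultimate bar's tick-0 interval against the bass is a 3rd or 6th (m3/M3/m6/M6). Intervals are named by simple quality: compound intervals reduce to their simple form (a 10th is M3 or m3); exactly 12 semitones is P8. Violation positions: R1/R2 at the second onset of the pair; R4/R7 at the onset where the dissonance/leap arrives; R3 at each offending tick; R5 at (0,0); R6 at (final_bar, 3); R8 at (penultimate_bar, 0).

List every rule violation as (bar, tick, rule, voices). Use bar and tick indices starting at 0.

(0, 0, R5, (0, 2))
(3, 0, R1, (0, 2))
(4, 0, R1, (0, 2))
(4, 0, R8, (0, 2))
(5, 3, R6, (0, 2))

bar 0: v0=E3 v1=E4 v2=G4 downbeat m3
bar 1: v0=F3 v1=A3 v2=C4 downbeat P5
bar 2: v0=E3 v1=G3 v2=E4 downbeat P8
bar 3: v0=C3 v1=C4 v2=C4 downbeat P8
bar 4: v0=F3 v1=D4 v2=F4 downbeat P8
bar 5: v0=E3 v1=E4 v2=G4 downbeat m3
  -> R5 @ bar 0 tick 0 v(0, 2): opens on m3
  -> R1 @ bar 3 tick 0 v(0, 2): E3/E4 P8 -> C3/C4 P8 similar
  -> R1 @ bar 4 tick 0 v(0, 2): C3/C4 P8 -> F3/F4 P8 similar
  -> R8 @ bar 4 tick 0 v(0, 2): penult P8 not 3rd/6th
  -> R6 @ bar 5 tick 3 v(0, 2): closes on m3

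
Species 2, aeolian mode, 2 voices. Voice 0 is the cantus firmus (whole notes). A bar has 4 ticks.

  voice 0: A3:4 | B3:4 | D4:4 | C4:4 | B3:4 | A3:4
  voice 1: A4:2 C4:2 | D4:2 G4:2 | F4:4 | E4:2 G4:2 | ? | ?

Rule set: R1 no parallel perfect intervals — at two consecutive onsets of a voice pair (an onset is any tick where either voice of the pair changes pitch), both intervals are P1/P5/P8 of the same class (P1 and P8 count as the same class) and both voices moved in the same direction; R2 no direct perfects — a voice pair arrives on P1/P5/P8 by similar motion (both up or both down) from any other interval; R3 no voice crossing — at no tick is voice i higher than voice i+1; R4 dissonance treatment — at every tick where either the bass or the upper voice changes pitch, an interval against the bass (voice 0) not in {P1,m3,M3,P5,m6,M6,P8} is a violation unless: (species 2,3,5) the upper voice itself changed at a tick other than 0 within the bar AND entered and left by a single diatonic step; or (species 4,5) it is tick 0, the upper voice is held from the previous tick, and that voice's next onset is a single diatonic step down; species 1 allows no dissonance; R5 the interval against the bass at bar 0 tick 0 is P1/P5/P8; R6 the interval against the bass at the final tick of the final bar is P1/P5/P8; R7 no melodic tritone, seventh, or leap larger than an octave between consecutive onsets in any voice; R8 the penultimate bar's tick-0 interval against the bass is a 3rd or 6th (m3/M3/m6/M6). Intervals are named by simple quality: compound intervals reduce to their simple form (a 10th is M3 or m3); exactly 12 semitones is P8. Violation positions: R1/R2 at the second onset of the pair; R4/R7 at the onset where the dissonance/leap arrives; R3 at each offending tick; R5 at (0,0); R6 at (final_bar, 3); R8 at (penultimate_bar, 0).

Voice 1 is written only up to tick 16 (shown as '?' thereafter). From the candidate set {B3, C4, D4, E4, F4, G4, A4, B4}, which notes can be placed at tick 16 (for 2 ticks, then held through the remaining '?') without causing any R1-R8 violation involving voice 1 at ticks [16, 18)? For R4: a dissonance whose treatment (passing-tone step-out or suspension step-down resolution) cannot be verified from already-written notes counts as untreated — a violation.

B3: violates R2,R8
C4: violates R4,R8
D4: legal
E4: violates R4,R8
F4: violates R4,R8
G4: legal
A4: violates R4,R8
B4: violates R8

{D4, G4}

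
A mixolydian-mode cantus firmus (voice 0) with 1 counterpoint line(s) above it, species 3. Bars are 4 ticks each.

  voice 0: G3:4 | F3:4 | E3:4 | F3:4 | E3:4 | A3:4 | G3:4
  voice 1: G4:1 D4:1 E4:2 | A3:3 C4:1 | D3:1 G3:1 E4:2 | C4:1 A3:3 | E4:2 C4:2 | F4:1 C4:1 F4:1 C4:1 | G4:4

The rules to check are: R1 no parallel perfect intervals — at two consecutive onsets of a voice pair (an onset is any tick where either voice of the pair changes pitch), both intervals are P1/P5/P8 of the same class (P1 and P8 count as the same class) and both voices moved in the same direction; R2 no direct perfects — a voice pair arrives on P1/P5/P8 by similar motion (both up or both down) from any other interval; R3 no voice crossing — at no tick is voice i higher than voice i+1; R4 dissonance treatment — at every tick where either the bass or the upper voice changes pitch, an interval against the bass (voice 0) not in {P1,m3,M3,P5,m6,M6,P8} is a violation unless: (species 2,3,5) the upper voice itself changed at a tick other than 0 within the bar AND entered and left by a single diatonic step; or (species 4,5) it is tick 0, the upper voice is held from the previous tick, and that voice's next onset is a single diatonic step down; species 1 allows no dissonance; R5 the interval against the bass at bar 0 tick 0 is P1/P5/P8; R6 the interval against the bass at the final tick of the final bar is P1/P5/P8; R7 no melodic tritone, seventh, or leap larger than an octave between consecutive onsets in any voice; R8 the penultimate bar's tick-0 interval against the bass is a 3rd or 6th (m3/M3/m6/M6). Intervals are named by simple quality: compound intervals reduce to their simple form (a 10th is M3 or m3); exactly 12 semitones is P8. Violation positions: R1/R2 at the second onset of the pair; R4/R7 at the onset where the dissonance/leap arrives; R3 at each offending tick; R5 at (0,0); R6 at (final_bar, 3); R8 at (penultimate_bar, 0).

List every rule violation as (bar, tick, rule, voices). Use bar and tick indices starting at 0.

bar 0: v0=G3 v1=G4 downbeat P8
bar 1: v0=F3 v1=A3 downbeat M3
bar 2: v0=E3 v1=D3 downbeat M2
bar 3: v0=F3 v1=C4 downbeat P5
bar 4: v0=E3 v1=E4 downbeat P8
bar 5: v0=A3 v1=F4 downbeat m6
bar 6: v0=G3 v1=G4 downbeat P8
  -> R3 @ bar 2 tick 0 v(0, 1): E3 above D3
  -> R4 @ bar 2 tick 0 v(0, 1): E3/D3 M2 untreated
  -> R7 @ bar 2 tick 0 v(1,): C4->D3 leap 10st

(2, 0, R3, (0, 1))
(2, 0, R4, (0, 1))
(2, 0, R7, (1,))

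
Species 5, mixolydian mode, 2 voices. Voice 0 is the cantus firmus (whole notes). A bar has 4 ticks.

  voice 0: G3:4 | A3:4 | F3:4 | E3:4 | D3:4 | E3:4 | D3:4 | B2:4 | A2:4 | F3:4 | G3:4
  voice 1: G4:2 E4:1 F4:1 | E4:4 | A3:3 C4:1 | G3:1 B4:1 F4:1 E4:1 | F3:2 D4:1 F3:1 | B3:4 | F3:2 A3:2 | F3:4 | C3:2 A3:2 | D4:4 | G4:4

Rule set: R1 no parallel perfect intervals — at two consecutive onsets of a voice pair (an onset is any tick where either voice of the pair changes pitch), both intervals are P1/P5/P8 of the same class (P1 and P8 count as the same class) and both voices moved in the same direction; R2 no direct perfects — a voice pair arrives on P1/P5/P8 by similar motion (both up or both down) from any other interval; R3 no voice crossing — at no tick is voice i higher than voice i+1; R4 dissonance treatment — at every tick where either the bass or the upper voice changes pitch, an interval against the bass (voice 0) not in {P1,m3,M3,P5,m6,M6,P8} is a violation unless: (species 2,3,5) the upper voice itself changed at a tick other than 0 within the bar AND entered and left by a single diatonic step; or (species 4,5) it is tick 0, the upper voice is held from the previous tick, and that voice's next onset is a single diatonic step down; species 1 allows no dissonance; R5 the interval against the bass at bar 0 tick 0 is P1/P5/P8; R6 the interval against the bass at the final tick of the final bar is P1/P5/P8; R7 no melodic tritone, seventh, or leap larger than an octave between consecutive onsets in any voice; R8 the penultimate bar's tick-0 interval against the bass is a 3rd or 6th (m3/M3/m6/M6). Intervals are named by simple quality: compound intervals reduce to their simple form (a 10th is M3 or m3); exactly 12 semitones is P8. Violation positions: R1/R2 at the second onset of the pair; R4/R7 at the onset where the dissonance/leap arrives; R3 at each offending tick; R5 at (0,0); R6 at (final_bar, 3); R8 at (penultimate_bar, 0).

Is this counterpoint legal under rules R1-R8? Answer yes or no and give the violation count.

bar 0: v0=G3 v1=G4 (P8)
bar 1: v0=A3 v1=E4 (P5)
bar 2: v0=F3 v1=A3 (M3)
bar 3: v0=E3 v1=G3 (m3)
bar 4: v0=D3 v1=F3 (m3)
bar 5: v0=E3 v1=B3 (P5)
bar 6: v0=D3 v1=F3 (m3)
bar 7: v0=B2 v1=F3 (TT)
bar 8: v0=A2 v1=C3 (m3)
bar 9: v0=F3 v1=D4 (M6)
bar 10: v0=G3 v1=G4 (P8)
  R7 @ bar3.1: G3->B4 leap 16st
  R4 @ bar3.2: E3/F4 m2 untreated
  R7 @ bar3.2: B4->F4 leap 6st
  R7 @ bar4.0: E4->F3 leap 11st
  R2 @ bar5.0: D3/F3 m3 -> E3/B3 P5 similar
  R7 @ bar5.0: F3->B3 leap 6st
  R7 @ bar6.0: B3->F3 leap 6st
  R4 @ bar7.0: B2/F3 TT untreated
  R2 @ bar10.0: F3/D4 M6 -> G3/G4 P8 similar

No (9 violations)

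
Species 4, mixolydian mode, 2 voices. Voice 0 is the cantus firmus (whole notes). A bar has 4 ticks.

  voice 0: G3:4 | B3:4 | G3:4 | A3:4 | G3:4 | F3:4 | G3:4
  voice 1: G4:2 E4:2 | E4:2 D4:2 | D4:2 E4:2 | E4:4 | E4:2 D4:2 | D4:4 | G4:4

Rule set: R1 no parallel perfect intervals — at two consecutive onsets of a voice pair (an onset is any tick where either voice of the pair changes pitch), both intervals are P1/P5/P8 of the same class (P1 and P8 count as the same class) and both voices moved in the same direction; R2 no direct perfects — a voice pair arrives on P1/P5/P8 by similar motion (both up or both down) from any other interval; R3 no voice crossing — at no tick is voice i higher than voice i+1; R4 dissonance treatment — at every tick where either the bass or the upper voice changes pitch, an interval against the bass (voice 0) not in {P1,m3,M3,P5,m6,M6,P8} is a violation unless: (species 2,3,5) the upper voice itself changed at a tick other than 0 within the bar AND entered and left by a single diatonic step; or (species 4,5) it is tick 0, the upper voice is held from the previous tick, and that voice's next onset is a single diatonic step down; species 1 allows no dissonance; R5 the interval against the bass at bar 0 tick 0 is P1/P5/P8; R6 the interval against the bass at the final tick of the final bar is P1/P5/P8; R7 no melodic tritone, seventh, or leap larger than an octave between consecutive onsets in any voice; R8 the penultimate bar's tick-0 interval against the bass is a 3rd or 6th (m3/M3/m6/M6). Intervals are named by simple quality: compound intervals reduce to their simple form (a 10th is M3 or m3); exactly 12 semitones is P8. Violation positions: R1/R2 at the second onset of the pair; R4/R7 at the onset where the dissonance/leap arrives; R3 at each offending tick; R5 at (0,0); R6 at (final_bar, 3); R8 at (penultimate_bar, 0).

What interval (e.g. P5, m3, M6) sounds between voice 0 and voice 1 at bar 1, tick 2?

voice 0=B3 voice 1=D4 -> m3

m3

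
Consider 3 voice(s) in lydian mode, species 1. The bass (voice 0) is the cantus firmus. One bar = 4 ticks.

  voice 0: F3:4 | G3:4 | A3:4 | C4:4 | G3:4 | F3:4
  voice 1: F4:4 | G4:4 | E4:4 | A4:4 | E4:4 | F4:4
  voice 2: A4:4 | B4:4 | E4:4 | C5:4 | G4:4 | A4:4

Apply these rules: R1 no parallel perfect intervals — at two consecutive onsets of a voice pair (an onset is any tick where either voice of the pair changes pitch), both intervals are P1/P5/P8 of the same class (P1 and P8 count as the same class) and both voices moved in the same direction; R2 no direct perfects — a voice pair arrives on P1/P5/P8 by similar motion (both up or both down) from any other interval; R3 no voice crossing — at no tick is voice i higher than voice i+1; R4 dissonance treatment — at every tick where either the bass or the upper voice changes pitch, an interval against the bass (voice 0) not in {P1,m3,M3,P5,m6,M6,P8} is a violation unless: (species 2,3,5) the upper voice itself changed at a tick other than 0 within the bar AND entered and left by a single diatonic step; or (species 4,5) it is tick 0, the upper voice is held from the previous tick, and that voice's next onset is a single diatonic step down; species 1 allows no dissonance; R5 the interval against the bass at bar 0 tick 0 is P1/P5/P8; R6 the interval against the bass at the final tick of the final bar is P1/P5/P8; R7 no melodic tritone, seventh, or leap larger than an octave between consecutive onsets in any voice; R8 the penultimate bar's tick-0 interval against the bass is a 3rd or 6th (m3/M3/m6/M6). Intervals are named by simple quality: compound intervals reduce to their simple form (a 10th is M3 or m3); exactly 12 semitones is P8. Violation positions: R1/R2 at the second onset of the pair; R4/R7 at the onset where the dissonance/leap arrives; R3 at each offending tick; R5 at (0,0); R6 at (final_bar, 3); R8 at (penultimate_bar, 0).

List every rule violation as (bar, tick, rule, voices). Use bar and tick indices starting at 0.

bar 0: v0=F3 v1=F4 v2=A4 downbeat M3
bar 1: v0=G3 v1=G4 v2=B4 downbeat M3
bar 2: v0=A3 v1=E4 v2=E4 downbeat P5
bar 3: v0=C4 v1=A4 v2=C5 downbeat P8
bar 4: v0=G3 v1=E4 v2=G4 downbeat P8
bar 5: v0=F3 v1=F4 v2=A4 downbeat M3
  -> R5 @ bar 0 tick 0 v(0, 2): opens on M3
  -> R1 @ bar 1 tick 0 v(0, 1): F3/F4 P8 -> G3/G4 P8 similar
  -> R2 @ bar 2 tick 0 v(1, 2): G4/B4 M3 -> E4/E4 P1 similar
  -> R2 @ bar 3 tick 0 v(0, 2): A3/E4 P5 -> C4/C5 P8 similar
  -> R1 @ bar 4 tick 0 v(0, 2): C4/C5 P8 -> G3/G4 P8 similar
  -> R8 @ bar 4 tick 0 v(0, 2): penult P8 not 3rd/6th
  -> R6 @ bar 5 tick 3 v(0, 2): closes on M3

(0, 0, R5, (0, 2))
(1, 0, R1, (0, 1))
(2, 0, R2, (1, 2))
(3, 0, R2, (0, 2))
(4, 0, R1, (0, 2))
(4, 0, R8, (0, 2))
(5, 3, R6, (0, 2))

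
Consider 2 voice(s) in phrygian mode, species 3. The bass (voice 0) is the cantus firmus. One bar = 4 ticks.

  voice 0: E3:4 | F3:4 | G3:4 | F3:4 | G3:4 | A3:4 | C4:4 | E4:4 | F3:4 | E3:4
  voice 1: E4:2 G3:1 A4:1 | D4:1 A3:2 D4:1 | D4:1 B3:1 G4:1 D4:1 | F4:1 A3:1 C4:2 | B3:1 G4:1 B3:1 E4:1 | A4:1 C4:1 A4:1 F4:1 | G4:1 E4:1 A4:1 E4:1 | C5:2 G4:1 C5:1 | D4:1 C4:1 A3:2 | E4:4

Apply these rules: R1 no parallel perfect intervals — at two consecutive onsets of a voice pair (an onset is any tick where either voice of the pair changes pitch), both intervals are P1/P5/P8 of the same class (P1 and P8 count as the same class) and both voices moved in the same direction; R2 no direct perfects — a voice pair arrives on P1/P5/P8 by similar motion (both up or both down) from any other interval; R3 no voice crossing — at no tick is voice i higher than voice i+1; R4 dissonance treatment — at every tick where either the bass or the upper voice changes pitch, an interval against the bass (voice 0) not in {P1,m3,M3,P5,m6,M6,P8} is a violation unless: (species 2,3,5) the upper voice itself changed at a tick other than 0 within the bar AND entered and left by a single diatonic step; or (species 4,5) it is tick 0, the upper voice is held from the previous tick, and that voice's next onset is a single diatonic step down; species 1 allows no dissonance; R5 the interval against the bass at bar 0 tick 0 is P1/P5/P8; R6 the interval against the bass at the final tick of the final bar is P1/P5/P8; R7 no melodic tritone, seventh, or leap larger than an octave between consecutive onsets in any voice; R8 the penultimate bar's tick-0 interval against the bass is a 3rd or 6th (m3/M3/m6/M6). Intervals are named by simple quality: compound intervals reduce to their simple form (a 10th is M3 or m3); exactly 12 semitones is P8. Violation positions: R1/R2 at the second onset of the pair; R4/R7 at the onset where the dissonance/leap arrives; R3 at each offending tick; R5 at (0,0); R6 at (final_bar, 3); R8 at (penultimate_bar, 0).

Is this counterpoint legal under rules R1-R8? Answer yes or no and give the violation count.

No (6 violations)

bar 0: v0=E3 v1=E4 (P8)
bar 1: v0=F3 v1=D4 (M6)
bar 2: v0=G3 v1=D4 (P5)
bar 3: v0=F3 v1=F4 (P8)
bar 4: v0=G3 v1=B3 (M3)
bar 5: v0=A3 v1=A4 (P8)
bar 6: v0=C4 v1=G4 (P5)
bar 7: v0=E4 v1=C5 (m6)
bar 8: v0=F3 v1=D4 (M6)
bar 9: v0=E3 v1=E4 (P8)
  R4 @ bar0.3: E3/A4 P4 untreated
  R7 @ bar0.3: G3->A4 leap 14st
  R2 @ bar5.0: G3/E4 M6 -> A3/A4 P8 similar
  R2 @ bar6.0: A3/F4 m6 -> C4/G4 P5 similar
  R7 @ bar8.0: E4->F3 leap 11st
  R7 @ bar8.0: C5->D4 leap 10st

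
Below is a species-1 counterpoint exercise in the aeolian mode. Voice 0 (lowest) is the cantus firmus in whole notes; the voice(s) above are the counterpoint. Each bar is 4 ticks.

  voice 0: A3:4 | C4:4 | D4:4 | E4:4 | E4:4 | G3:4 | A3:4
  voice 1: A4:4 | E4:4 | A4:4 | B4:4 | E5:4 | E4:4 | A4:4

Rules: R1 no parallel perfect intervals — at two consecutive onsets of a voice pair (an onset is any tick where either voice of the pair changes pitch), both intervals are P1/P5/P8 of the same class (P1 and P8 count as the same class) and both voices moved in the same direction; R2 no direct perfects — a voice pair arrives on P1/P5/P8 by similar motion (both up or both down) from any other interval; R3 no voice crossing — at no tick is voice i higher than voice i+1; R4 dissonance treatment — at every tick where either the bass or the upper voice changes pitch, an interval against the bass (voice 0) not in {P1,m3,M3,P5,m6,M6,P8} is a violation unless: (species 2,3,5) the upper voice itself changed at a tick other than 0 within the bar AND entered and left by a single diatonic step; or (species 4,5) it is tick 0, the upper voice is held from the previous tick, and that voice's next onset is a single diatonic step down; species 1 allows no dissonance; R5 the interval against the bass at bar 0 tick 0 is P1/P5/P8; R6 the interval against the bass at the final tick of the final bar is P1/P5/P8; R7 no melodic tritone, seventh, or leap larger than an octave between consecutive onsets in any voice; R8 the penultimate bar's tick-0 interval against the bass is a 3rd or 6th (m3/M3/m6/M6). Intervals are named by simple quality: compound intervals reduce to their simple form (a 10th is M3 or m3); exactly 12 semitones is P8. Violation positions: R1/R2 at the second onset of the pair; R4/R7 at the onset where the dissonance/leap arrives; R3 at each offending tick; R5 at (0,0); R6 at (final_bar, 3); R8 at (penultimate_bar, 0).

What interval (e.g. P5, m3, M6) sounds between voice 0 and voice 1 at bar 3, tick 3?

P5

voice 0=E4 voice 1=B4 -> P5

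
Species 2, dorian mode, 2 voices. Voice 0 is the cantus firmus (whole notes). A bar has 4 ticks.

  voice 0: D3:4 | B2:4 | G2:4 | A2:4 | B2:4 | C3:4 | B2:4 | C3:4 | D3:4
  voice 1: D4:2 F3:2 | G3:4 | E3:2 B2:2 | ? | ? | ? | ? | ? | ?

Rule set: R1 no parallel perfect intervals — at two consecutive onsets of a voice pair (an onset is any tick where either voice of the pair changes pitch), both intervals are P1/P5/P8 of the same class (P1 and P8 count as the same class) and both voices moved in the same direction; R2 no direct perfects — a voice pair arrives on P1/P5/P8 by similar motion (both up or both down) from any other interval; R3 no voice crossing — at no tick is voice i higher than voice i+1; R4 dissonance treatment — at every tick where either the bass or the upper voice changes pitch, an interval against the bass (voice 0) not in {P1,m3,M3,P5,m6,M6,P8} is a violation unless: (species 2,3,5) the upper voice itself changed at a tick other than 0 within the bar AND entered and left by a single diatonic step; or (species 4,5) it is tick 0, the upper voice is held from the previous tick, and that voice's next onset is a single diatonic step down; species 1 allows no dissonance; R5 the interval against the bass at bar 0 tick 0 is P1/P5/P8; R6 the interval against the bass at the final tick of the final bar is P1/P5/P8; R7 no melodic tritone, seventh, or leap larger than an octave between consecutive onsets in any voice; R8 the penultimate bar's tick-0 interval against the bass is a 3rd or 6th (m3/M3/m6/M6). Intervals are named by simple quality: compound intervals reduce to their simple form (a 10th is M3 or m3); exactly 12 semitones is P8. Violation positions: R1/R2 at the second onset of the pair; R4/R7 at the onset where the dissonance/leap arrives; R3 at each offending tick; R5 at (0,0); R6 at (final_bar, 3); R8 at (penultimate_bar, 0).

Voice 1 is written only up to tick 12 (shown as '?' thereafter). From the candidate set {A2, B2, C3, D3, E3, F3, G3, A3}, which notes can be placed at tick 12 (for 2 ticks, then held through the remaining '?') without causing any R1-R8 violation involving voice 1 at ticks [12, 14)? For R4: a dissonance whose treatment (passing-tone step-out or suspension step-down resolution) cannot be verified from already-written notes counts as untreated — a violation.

A2: legal
B2: violates R4
C3: legal
D3: violates R4
E3: violates R2
F3: violates R7
G3: violates R4
A3: violates R2,R7

{A2, C3}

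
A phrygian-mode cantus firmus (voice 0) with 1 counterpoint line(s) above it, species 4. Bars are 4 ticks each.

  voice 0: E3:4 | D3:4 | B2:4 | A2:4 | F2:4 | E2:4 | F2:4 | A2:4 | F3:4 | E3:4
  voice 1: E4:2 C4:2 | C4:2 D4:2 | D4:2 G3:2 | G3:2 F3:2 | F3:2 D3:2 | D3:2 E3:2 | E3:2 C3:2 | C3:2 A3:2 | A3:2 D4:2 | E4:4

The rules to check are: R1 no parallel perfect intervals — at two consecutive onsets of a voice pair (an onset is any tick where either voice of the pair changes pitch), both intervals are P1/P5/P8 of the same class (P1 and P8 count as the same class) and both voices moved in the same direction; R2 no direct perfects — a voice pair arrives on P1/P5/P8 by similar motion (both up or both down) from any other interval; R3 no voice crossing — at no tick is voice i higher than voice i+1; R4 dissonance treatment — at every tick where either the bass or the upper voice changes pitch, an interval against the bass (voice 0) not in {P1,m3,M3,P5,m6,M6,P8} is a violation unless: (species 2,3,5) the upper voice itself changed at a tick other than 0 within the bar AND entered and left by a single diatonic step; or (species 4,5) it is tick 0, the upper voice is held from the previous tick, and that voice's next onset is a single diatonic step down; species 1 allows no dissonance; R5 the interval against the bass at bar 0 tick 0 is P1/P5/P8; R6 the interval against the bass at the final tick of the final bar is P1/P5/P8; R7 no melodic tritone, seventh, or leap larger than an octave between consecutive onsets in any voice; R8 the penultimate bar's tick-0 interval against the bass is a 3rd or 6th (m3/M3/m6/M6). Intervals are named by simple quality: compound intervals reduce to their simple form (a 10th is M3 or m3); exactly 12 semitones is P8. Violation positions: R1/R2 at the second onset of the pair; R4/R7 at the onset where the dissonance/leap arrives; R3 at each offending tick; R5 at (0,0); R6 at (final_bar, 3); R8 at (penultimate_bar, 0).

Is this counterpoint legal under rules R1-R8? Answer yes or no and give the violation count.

bar 0: v0=E3 v1=E4 (P8)
bar 1: v0=D3 v1=C4 (m7)
bar 2: v0=B2 v1=D4 (m3)
bar 3: v0=A2 v1=G3 (m7)
bar 4: v0=F2 v1=F3 (P8)
bar 5: v0=E2 v1=D3 (m7)
bar 6: v0=F2 v1=E3 (M7)
bar 7: v0=A2 v1=C3 (m3)
bar 8: v0=F3 v1=A3 (M3)
bar 9: v0=E3 v1=E4 (P8)
  R4 @ bar1.0: D3/C4 m7 untreated
  R4 @ bar5.0: E2/D3 m7 untreated
  R4 @ bar6.0: F2/E3 M7 untreated

No (3 violations)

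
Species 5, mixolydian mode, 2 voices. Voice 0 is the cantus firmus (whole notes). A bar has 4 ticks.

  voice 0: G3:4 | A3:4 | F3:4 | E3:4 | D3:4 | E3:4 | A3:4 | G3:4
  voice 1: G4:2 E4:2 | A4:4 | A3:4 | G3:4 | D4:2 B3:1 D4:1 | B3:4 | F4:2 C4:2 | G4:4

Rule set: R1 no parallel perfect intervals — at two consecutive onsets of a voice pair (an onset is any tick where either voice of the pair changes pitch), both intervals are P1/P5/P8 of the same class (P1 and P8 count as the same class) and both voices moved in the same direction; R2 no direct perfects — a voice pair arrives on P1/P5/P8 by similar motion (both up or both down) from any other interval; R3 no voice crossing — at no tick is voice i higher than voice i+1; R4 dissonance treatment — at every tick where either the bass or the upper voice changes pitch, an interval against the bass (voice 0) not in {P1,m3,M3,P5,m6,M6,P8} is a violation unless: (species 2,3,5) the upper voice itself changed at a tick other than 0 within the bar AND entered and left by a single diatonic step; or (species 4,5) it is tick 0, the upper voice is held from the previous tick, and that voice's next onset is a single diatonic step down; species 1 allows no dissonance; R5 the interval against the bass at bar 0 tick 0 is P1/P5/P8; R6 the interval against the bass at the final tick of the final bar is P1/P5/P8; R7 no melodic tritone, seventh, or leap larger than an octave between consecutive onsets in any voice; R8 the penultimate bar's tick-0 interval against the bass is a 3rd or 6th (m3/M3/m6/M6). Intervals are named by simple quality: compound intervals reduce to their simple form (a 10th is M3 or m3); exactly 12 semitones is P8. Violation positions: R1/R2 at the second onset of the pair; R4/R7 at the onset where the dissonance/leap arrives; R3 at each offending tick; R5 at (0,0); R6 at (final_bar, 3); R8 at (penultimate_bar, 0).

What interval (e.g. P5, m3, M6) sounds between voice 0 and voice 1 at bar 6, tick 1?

m6

voice 0=A3 voice 1=F4 -> m6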